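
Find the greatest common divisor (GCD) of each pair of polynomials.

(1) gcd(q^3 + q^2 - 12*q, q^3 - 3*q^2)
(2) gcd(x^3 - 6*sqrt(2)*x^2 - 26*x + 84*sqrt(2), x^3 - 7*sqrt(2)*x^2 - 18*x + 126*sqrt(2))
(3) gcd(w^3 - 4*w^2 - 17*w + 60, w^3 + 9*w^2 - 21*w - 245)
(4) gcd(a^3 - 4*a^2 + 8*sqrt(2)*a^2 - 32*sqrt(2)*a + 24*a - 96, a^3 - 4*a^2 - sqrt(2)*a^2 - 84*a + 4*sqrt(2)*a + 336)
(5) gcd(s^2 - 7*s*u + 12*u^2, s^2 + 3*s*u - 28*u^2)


(1) = q^2 - 3*q
(2) = gcd((x - 7*sqrt(2))*(x - 2*sqrt(2))*(x + 3*sqrt(2)), (x - 7*sqrt(2))*(x - 3*sqrt(2))*(x + 3*sqrt(2))) = x^2 - 4*sqrt(2)*x - 42
(3) = w - 5
(4) = gcd((a - 4)*(a + 2*sqrt(2))*(a + 6*sqrt(2)), (a - 4)*(a - 7*sqrt(2))*(a + 6*sqrt(2))) = a^2 + a*(-4 + 6*sqrt(2)) - 24*sqrt(2)
(5) = s - 4*u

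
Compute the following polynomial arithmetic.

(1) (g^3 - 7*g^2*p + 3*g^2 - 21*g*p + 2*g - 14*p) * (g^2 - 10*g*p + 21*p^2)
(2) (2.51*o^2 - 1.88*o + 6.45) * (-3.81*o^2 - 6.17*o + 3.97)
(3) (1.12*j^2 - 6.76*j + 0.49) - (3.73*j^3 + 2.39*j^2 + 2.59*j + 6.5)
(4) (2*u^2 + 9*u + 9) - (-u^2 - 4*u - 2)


(1) = g^5 - 17*g^4*p + 3*g^4 + 91*g^3*p^2 - 51*g^3*p + 2*g^3 - 147*g^2*p^3 + 273*g^2*p^2 - 34*g^2*p - 441*g*p^3 + 182*g*p^2 - 294*p^3
(2) = -9.5631*o^4 - 8.3239*o^3 - 3.0102*o^2 - 47.2601*o + 25.6065
(3) = -3.73*j^3 - 1.27*j^2 - 9.35*j - 6.01
(4) = 3*u^2 + 13*u + 11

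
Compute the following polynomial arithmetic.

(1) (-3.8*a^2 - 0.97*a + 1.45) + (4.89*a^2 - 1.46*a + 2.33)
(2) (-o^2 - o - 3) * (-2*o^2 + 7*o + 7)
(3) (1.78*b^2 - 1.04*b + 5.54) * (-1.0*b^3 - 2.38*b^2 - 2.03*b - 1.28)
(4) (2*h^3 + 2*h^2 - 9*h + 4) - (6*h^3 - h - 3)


(1) = 1.09*a^2 - 2.43*a + 3.78
(2) = 2*o^4 - 5*o^3 - 8*o^2 - 28*o - 21
(3) = -1.78*b^5 - 3.1964*b^4 - 6.6782*b^3 - 13.3524*b^2 - 9.915*b - 7.0912
(4) = -4*h^3 + 2*h^2 - 8*h + 7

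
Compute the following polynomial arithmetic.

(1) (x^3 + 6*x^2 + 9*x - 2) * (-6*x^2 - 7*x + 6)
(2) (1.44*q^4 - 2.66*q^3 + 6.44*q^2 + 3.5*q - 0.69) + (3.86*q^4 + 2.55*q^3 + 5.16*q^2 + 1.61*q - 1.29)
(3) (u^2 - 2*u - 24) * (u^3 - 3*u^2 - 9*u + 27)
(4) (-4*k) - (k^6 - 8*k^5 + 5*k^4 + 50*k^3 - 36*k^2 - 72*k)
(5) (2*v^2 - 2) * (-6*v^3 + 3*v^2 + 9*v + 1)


(1) = -6*x^5 - 43*x^4 - 90*x^3 - 15*x^2 + 68*x - 12
(2) = 5.3*q^4 - 0.11*q^3 + 11.6*q^2 + 5.11*q - 1.98
(3) = u^5 - 5*u^4 - 27*u^3 + 117*u^2 + 162*u - 648
(4) = -k^6 + 8*k^5 - 5*k^4 - 50*k^3 + 36*k^2 + 68*k
(5) = -12*v^5 + 6*v^4 + 30*v^3 - 4*v^2 - 18*v - 2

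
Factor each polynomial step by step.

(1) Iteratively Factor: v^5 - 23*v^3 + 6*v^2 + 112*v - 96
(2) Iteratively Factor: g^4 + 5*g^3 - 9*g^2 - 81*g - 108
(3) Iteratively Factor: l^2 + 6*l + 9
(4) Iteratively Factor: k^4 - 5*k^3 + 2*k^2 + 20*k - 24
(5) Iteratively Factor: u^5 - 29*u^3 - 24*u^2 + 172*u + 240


(1) = (v - 4)*(v^4 + 4*v^3 - 7*v^2 - 22*v + 24) = (v - 4)*(v - 1)*(v^3 + 5*v^2 - 2*v - 24) = (v - 4)*(v - 1)*(v + 3)*(v^2 + 2*v - 8) = (v - 4)*(v - 2)*(v - 1)*(v + 3)*(v + 4)
(2) = (g - 4)*(g^3 + 9*g^2 + 27*g + 27) = (g - 4)*(g + 3)*(g^2 + 6*g + 9) = (g - 4)*(g + 3)^2*(g + 3)
(3) = (l + 3)*(l + 3)
(4) = (k - 2)*(k^3 - 3*k^2 - 4*k + 12) = (k - 2)*(k + 2)*(k^2 - 5*k + 6) = (k - 3)*(k - 2)*(k + 2)*(k - 2)
(5) = (u + 4)*(u^4 - 4*u^3 - 13*u^2 + 28*u + 60) = (u - 3)*(u + 4)*(u^3 - u^2 - 16*u - 20) = (u - 3)*(u + 2)*(u + 4)*(u^2 - 3*u - 10) = (u - 3)*(u + 2)^2*(u + 4)*(u - 5)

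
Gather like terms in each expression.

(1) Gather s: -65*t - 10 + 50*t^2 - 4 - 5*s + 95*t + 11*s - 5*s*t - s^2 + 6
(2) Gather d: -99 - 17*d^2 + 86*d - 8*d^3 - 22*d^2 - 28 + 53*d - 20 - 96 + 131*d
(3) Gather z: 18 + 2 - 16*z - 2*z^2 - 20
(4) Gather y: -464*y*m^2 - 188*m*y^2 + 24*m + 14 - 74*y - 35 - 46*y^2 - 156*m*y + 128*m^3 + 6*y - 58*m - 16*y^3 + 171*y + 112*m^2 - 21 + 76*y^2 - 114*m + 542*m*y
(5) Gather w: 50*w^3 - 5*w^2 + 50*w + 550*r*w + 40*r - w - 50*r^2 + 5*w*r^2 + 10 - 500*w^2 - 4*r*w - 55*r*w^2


(1) = -s^2 + s*(6 - 5*t) + 50*t^2 + 30*t - 8
(2) = -8*d^3 - 39*d^2 + 270*d - 243
(3) = -2*z^2 - 16*z
(4) = 128*m^3 + 112*m^2 - 148*m - 16*y^3 + y^2*(30 - 188*m) + y*(-464*m^2 + 386*m + 103) - 42
(5) = -50*r^2 + 40*r + 50*w^3 + w^2*(-55*r - 505) + w*(5*r^2 + 546*r + 49) + 10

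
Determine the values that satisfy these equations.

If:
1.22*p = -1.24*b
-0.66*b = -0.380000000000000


Then:
b = 0.58
p = -0.59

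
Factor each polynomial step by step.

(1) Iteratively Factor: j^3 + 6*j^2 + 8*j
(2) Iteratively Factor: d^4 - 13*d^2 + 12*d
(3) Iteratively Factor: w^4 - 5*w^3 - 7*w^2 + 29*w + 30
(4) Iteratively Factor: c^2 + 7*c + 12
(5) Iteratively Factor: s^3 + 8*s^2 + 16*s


(1) = (j)*(j^2 + 6*j + 8) = j*(j + 2)*(j + 4)
(2) = (d + 4)*(d^3 - 4*d^2 + 3*d) = d*(d + 4)*(d^2 - 4*d + 3) = d*(d - 1)*(d + 4)*(d - 3)
(3) = (w - 3)*(w^3 - 2*w^2 - 13*w - 10) = (w - 5)*(w - 3)*(w^2 + 3*w + 2) = (w - 5)*(w - 3)*(w + 1)*(w + 2)
(4) = (c + 4)*(c + 3)
(5) = (s + 4)*(s^2 + 4*s) = (s + 4)^2*(s)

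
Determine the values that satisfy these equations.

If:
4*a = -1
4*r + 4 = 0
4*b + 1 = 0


Then:
a = -1/4
b = -1/4
r = -1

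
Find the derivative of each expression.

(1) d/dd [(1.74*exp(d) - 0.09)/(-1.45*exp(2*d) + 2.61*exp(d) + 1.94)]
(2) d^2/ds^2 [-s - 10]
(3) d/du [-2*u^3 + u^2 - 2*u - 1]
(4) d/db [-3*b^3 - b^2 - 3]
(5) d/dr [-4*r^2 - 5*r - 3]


(1) = (2.523*exp(2*d) - 0.261*exp(d) + 3.6105)*exp(d)/(2.1025*exp(4*d) - 7.569*exp(3*d) + 1.1861*exp(2*d) + 10.1268*exp(d) + 3.7636)
(2) = 0
(3) = -6*u^2 + 2*u - 2
(4) = b*(-9*b - 2)
(5) = -8*r - 5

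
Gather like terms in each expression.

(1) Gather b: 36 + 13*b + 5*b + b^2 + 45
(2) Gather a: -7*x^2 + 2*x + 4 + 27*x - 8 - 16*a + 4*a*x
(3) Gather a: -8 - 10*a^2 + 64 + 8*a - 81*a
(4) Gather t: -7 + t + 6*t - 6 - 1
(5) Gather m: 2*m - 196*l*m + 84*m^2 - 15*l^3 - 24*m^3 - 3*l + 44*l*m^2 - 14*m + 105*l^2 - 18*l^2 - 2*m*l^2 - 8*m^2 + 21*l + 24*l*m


(1) = b^2 + 18*b + 81
(2) = a*(4*x - 16) - 7*x^2 + 29*x - 4
(3) = -10*a^2 - 73*a + 56
(4) = 7*t - 14
(5) = -15*l^3 + 87*l^2 + 18*l - 24*m^3 + m^2*(44*l + 76) + m*(-2*l^2 - 172*l - 12)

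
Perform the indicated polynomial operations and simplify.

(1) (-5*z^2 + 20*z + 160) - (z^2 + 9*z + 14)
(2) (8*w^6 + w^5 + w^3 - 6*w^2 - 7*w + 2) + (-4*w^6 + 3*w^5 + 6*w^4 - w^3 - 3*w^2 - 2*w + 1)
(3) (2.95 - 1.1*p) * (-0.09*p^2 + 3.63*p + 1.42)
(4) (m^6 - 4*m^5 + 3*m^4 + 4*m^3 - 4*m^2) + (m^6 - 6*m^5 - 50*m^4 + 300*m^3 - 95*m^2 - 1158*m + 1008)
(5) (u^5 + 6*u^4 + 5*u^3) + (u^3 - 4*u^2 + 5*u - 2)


(1) = -6*z^2 + 11*z + 146
(2) = 4*w^6 + 4*w^5 + 6*w^4 - 9*w^2 - 9*w + 3
(3) = 0.099*p^3 - 4.2585*p^2 + 9.1465*p + 4.189
(4) = 2*m^6 - 10*m^5 - 47*m^4 + 304*m^3 - 99*m^2 - 1158*m + 1008
(5) = u^5 + 6*u^4 + 6*u^3 - 4*u^2 + 5*u - 2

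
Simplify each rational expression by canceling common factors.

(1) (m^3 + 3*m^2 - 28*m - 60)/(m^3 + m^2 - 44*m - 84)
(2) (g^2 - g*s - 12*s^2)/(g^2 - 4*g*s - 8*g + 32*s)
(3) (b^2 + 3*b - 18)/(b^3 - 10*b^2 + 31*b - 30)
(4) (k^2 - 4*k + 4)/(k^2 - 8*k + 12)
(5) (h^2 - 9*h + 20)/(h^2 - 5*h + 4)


(1) = (m - 5)/(m - 7)
(2) = (g + 3*s)/(g - 8)
(3) = (b + 6)/(b^2 - 7*b + 10)
(4) = (k - 2)/(k - 6)
(5) = (h - 5)/(h - 1)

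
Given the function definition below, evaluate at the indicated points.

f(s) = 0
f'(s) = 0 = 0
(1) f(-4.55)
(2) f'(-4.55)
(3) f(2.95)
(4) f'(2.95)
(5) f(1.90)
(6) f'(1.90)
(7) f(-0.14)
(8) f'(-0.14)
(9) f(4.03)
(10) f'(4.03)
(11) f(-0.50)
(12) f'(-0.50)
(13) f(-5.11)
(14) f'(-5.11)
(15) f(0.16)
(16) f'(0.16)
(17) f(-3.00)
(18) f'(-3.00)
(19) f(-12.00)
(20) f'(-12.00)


(1) = 0.00
(2) = 0.00
(3) = 0.00
(4) = 0.00
(5) = 0.00
(6) = 0.00
(7) = 0.00
(8) = 0.00
(9) = 0.00
(10) = 0.00
(11) = 0.00
(12) = 0.00
(13) = 0.00
(14) = 0.00
(15) = 0.00
(16) = 0.00
(17) = 0.00
(18) = 0.00
(19) = 0.00
(20) = 0.00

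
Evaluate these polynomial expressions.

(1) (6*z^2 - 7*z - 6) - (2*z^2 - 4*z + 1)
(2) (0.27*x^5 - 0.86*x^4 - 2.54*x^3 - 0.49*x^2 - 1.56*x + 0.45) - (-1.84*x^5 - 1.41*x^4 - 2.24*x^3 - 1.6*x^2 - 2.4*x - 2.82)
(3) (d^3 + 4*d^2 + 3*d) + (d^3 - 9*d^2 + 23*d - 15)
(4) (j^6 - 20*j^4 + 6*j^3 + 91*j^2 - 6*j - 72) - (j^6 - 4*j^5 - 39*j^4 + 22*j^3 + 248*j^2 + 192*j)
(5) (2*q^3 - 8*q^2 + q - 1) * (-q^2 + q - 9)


(1) = 4*z^2 - 3*z - 7
(2) = 2.11*x^5 + 0.55*x^4 - 0.3*x^3 + 1.11*x^2 + 0.84*x + 3.27
(3) = 2*d^3 - 5*d^2 + 26*d - 15
(4) = 4*j^5 + 19*j^4 - 16*j^3 - 157*j^2 - 198*j - 72
(5) = -2*q^5 + 10*q^4 - 27*q^3 + 74*q^2 - 10*q + 9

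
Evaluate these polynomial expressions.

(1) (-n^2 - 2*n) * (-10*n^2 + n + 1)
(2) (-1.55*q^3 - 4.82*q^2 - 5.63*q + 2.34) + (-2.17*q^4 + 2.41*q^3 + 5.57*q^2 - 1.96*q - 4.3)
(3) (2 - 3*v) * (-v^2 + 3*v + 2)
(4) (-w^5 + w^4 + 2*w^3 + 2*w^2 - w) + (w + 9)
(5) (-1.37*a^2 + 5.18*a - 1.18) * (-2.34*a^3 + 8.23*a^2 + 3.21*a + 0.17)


(1) = 10*n^4 + 19*n^3 - 3*n^2 - 2*n
(2) = -2.17*q^4 + 0.86*q^3 + 0.75*q^2 - 7.59*q - 1.96
(3) = 3*v^3 - 11*v^2 + 4
(4) = -w^5 + w^4 + 2*w^3 + 2*w^2 + 9
(5) = 3.2058*a^5 - 23.3963*a^4 + 40.9949*a^3 + 6.6835*a^2 - 2.9072*a - 0.2006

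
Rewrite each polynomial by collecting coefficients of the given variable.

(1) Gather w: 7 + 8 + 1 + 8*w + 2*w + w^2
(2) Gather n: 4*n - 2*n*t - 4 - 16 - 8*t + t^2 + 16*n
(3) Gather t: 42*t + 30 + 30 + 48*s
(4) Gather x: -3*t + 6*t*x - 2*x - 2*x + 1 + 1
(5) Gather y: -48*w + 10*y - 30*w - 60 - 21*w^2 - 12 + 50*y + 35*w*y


(1) = w^2 + 10*w + 16
(2) = n*(20 - 2*t) + t^2 - 8*t - 20
(3) = 48*s + 42*t + 60
(4) = -3*t + x*(6*t - 4) + 2
(5) = -21*w^2 - 78*w + y*(35*w + 60) - 72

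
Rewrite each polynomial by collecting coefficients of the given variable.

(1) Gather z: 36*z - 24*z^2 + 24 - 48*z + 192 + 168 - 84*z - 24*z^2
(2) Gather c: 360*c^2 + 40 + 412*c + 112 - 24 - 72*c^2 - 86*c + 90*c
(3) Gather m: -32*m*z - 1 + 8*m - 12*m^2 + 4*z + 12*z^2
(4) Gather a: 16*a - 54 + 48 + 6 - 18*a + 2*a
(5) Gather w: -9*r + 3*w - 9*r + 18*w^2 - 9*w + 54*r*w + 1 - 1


(1) = -48*z^2 - 96*z + 384
(2) = 288*c^2 + 416*c + 128
(3) = -12*m^2 + m*(8 - 32*z) + 12*z^2 + 4*z - 1
(4) = 0
(5) = -18*r + 18*w^2 + w*(54*r - 6)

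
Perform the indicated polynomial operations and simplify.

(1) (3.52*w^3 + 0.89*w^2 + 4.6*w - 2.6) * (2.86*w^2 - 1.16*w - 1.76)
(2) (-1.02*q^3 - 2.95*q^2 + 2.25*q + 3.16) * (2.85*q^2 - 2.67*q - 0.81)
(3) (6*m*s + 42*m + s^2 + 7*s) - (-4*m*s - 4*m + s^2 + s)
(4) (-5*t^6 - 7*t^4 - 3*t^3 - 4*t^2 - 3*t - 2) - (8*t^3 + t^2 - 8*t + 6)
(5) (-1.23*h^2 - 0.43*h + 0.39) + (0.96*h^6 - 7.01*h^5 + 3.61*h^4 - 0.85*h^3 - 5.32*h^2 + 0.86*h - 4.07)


(1) = 10.0672*w^5 - 1.5378*w^4 + 5.9284*w^3 - 14.3384*w^2 - 5.08*w + 4.576
(2) = -2.907*q^5 - 5.6841*q^4 + 15.1152*q^3 + 5.388*q^2 - 10.2597*q - 2.5596
(3) = 10*m*s + 46*m + 6*s
(4) = -5*t^6 - 7*t^4 - 11*t^3 - 5*t^2 + 5*t - 8
(5) = 0.96*h^6 - 7.01*h^5 + 3.61*h^4 - 0.85*h^3 - 6.55*h^2 + 0.43*h - 3.68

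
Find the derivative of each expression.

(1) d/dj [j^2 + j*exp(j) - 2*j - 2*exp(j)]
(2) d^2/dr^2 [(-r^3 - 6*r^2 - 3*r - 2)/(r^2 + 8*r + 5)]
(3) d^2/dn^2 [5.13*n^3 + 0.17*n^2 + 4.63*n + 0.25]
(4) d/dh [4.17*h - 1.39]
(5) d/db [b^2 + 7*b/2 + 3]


(1) = j*exp(j) + 2*j - exp(j) - 2
(2) = 4*(-7*r^3 - 18*r^2 - 39*r - 74)/(r^6 + 24*r^5 + 207*r^4 + 752*r^3 + 1035*r^2 + 600*r + 125)
(3) = 30.78*n + 0.34
(4) = 4.17000000000000
(5) = 2*b + 7/2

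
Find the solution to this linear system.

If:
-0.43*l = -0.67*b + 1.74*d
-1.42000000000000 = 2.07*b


Then:
b = -0.69
d = -0.247126436781609*l - 0.264145704925315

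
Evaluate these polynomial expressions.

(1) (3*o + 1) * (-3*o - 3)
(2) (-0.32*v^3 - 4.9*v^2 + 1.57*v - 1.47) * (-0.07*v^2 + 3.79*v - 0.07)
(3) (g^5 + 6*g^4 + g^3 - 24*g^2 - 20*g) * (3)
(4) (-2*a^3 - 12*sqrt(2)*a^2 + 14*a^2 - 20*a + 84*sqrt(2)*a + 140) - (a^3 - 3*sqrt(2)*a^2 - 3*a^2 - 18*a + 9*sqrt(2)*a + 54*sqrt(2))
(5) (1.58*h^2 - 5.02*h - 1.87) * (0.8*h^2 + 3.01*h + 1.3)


(1) = -9*o^2 - 12*o - 3
(2) = 0.0224*v^5 - 0.8698*v^4 - 18.6585*v^3 + 6.3962*v^2 - 5.6812*v + 0.1029
(3) = 3*g^5 + 18*g^4 + 3*g^3 - 72*g^2 - 60*g
(4) = -3*a^3 - 9*sqrt(2)*a^2 + 17*a^2 - 2*a + 75*sqrt(2)*a - 54*sqrt(2) + 140
(5) = 1.264*h^4 + 0.7398*h^3 - 14.5522*h^2 - 12.1547*h - 2.431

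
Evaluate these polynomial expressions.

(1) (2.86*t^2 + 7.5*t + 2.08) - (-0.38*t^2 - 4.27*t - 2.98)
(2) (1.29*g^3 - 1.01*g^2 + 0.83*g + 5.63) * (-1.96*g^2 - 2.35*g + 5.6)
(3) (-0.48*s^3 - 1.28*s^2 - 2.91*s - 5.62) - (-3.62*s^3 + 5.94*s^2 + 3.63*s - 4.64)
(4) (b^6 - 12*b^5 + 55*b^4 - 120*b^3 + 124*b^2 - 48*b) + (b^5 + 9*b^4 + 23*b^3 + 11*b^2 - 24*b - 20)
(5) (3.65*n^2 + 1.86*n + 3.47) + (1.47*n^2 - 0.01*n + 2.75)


(1) = 3.24*t^2 + 11.77*t + 5.06
(2) = -2.5284*g^5 - 1.0519*g^4 + 7.9707*g^3 - 18.6413*g^2 - 8.5825*g + 31.528
(3) = 3.14*s^3 - 7.22*s^2 - 6.54*s - 0.98
(4) = b^6 - 11*b^5 + 64*b^4 - 97*b^3 + 135*b^2 - 72*b - 20
(5) = 5.12*n^2 + 1.85*n + 6.22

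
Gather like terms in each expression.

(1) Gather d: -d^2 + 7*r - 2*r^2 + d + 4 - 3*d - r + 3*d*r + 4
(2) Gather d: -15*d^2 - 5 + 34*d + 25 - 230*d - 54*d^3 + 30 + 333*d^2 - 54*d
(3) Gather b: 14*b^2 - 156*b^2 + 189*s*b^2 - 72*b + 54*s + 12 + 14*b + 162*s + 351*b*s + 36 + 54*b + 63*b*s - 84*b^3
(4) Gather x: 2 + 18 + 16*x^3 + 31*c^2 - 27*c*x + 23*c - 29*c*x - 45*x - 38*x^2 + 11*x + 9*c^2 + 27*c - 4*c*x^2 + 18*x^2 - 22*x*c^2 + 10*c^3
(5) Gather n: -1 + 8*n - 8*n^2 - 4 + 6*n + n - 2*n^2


(1) = -d^2 + d*(3*r - 2) - 2*r^2 + 6*r + 8
(2) = -54*d^3 + 318*d^2 - 250*d + 50
(3) = -84*b^3 + b^2*(189*s - 142) + b*(414*s - 4) + 216*s + 48
(4) = 10*c^3 + 40*c^2 + 50*c + 16*x^3 + x^2*(-4*c - 20) + x*(-22*c^2 - 56*c - 34) + 20
(5) = -10*n^2 + 15*n - 5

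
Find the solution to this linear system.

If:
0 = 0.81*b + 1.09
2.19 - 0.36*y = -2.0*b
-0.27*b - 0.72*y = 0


Then:
No Solution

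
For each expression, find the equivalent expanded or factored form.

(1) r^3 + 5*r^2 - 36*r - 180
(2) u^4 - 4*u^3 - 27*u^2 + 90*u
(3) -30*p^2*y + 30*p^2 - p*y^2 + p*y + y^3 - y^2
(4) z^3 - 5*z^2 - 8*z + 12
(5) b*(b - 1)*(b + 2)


(1) = (r - 6)*(r + 5)*(r + 6)
(2) = u*(u - 6)*(u - 3)*(u + 5)
(3) = (-6*p + y)*(5*p + y)*(y - 1)
(4) = (z - 6)*(z - 1)*(z + 2)
(5) = b^3 + b^2 - 2*b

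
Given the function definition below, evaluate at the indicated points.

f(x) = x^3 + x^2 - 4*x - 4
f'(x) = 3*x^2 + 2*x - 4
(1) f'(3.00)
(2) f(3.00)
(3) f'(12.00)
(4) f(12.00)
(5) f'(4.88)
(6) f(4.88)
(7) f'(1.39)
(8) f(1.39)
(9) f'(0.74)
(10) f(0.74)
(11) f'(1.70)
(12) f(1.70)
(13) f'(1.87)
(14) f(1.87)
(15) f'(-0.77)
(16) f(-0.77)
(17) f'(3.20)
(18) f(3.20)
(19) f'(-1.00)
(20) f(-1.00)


(1) = 29.00
(2) = 20.00
(3) = 452.00
(4) = 1820.00
(5) = 77.20
(6) = 116.51
(7) = 4.58
(8) = -4.94
(9) = -0.88
(10) = -6.01
(11) = 8.07
(12) = -3.00
(13) = 10.23
(14) = -1.44
(15) = -3.76
(16) = -0.78
(17) = 33.12
(18) = 26.21
(19) = -3.00
(20) = 0.00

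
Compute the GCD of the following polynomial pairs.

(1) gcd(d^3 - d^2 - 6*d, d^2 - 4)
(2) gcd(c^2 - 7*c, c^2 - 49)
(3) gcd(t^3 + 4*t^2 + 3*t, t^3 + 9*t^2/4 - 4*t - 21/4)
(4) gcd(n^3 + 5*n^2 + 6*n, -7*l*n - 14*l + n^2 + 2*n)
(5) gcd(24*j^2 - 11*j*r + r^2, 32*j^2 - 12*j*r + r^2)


(1) = d + 2
(2) = gcd(c*(c - 7), (c - 7)*(c + 7)) = c - 7
(3) = gcd(t*(t + 1)*(t + 3), (t - 7/4)*(t + 1)*(t + 3)) = t^2 + 4*t + 3
(4) = gcd(n*(n + 2)*(n + 3), (-7*l + n)*(n + 2)) = n + 2
(5) = gcd((-8*j + r)*(-3*j + r), (-8*j + r)*(-4*j + r)) = -8*j + r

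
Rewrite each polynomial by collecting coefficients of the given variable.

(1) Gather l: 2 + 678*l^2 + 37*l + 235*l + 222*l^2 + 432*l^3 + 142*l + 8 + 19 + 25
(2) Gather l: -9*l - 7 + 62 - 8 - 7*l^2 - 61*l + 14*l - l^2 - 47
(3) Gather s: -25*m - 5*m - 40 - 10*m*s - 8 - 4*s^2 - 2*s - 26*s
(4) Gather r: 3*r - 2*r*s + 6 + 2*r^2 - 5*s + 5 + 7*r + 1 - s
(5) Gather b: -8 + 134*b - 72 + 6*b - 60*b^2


(1) = 432*l^3 + 900*l^2 + 414*l + 54
(2) = -8*l^2 - 56*l
(3) = -30*m - 4*s^2 + s*(-10*m - 28) - 48
(4) = 2*r^2 + r*(10 - 2*s) - 6*s + 12
(5) = -60*b^2 + 140*b - 80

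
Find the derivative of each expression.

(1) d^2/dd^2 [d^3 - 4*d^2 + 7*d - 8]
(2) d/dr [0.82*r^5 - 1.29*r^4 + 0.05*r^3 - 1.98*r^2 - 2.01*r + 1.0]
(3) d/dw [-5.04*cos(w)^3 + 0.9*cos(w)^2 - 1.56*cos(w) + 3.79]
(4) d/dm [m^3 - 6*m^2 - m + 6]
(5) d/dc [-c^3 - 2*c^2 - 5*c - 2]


(1) = 6*d - 8
(2) = 4.1*r^4 - 5.16*r^3 + 0.15*r^2 - 3.96*r - 2.01
(3) = (15.12*cos(w)^2 - 1.8*cos(w) + 1.56)*sin(w)
(4) = 3*m^2 - 12*m - 1
(5) = -3*c^2 - 4*c - 5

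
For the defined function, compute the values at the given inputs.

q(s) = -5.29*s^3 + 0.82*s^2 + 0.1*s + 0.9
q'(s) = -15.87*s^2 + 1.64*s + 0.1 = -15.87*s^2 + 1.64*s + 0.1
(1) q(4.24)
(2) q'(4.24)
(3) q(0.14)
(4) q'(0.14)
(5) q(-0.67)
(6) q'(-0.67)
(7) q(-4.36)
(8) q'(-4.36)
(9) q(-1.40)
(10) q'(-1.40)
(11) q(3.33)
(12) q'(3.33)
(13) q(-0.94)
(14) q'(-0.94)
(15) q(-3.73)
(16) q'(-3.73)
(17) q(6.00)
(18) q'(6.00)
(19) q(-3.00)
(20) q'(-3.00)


(1) = -387.16
(2) = -278.25
(3) = 0.92
(4) = 0.02
(5) = 2.79
(6) = -8.12
(7) = 454.50
(8) = -308.73
(9) = 16.88
(10) = -33.30
(11) = -185.01
(12) = -170.42
(13) = 5.92
(14) = -15.46
(15) = 286.46
(16) = -226.81
(17) = -1111.62
(18) = -561.38
(19) = 150.81
(20) = -147.65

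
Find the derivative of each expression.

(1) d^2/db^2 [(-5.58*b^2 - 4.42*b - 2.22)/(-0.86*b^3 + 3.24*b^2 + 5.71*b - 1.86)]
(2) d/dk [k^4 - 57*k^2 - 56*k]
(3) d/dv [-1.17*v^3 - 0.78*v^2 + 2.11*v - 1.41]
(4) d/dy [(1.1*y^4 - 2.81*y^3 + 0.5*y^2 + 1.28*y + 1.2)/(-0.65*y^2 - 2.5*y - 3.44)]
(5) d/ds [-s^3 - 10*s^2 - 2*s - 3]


(1) = (8.253936*b^6 + 19.614192*b^5 + 110.214504*b^4 - 294.189656*b^3 + 191.339928*b^2 + 384.938784*b + 304.01466)/(0.636056*b^9 - 7.188912*b^8 + 14.41446*b^7 + 65.576808*b^6 - 126.801534*b^5 - 313.13754*b^4 + 29.220821*b^3 + 148.303566*b^2 - 59.262948*b + 6.434856)
(2) = 4*k^3 - 114*k - 56
(3) = -3.51*v^2 - 1.56*v + 2.11
(4) = (-1.43*y^5 - 6.4235*y^4 - 1.086*y^3 + 28.5812*y^2 - 1.88*y - 1.4032)/(0.4225*y^4 + 3.25*y^3 + 10.722*y^2 + 17.2*y + 11.8336)
(5) = -3*s^2 - 20*s - 2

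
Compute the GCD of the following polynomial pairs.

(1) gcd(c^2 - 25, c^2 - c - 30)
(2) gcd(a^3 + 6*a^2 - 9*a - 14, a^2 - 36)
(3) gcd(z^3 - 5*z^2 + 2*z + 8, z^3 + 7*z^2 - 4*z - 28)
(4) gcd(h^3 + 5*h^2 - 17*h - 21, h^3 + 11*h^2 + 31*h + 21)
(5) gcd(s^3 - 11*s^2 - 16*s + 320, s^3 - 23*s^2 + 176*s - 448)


(1) = gcd((c - 5)*(c + 5), (c - 6)*(c + 5)) = c + 5
(2) = gcd((a - 2)*(a + 1)*(a + 7), (a - 6)*(a + 6)) = 1
(3) = z - 2
(4) = gcd((h - 3)*(h + 1)*(h + 7), (h + 1)*(h + 3)*(h + 7)) = h^2 + 8*h + 7
(5) = s^2 - 16*s + 64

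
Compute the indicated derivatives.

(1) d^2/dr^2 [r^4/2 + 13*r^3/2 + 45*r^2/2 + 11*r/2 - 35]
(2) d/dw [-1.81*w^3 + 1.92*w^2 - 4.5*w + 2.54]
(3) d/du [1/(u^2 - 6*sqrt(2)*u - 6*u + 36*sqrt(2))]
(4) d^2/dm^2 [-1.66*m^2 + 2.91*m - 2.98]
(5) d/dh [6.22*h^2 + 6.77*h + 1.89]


(1) = 6*r^2 + 39*r + 45
(2) = -5.43*w^2 + 3.84*w - 4.5
(3) = 2*(-u + 3 + 3*sqrt(2))/(u^2 - 6*sqrt(2)*u - 6*u + 36*sqrt(2))^2
(4) = -3.32000000000000
(5) = 12.44*h + 6.77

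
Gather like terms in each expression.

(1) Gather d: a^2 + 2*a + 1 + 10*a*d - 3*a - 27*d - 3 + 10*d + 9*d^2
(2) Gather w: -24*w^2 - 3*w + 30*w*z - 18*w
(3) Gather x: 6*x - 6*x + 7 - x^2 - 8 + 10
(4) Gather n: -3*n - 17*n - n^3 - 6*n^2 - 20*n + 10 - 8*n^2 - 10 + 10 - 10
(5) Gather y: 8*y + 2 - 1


(1) = a^2 - a + 9*d^2 + d*(10*a - 17) - 2
(2) = -24*w^2 + w*(30*z - 21)
(3) = 9 - x^2
(4) = -n^3 - 14*n^2 - 40*n
(5) = 8*y + 1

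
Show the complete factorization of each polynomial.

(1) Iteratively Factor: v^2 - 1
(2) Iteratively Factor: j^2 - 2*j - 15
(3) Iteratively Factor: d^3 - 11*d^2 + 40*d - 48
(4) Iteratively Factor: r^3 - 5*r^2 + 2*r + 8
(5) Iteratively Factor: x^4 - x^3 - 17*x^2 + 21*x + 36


(1) = (v + 1)*(v - 1)
(2) = (j + 3)*(j - 5)
(3) = (d - 4)*(d^2 - 7*d + 12) = (d - 4)*(d - 3)*(d - 4)
(4) = (r + 1)*(r^2 - 6*r + 8) = (r - 2)*(r + 1)*(r - 4)
(5) = (x + 4)*(x^3 - 5*x^2 + 3*x + 9) = (x - 3)*(x + 4)*(x^2 - 2*x - 3) = (x - 3)*(x + 1)*(x + 4)*(x - 3)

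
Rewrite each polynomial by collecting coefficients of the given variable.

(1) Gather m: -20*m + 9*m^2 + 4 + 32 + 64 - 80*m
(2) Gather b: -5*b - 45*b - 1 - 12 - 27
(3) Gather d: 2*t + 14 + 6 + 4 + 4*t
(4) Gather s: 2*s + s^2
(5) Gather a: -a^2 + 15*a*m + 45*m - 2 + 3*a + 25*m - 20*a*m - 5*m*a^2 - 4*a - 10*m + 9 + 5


(1) = 9*m^2 - 100*m + 100
(2) = -50*b - 40
(3) = 6*t + 24
(4) = s^2 + 2*s
(5) = a^2*(-5*m - 1) + a*(-5*m - 1) + 60*m + 12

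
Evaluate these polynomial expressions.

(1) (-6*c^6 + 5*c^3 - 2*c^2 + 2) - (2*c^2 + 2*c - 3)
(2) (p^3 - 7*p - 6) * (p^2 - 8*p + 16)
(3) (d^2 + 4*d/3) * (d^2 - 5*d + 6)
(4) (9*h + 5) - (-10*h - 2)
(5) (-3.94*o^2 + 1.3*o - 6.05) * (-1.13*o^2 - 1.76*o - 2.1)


(1) = -6*c^6 + 5*c^3 - 4*c^2 - 2*c + 5
(2) = p^5 - 8*p^4 + 9*p^3 + 50*p^2 - 64*p - 96
(3) = d^4 - 11*d^3/3 - 2*d^2/3 + 8*d
(4) = 19*h + 7
(5) = 4.4522*o^4 + 5.4654*o^3 + 12.8225*o^2 + 7.918*o + 12.705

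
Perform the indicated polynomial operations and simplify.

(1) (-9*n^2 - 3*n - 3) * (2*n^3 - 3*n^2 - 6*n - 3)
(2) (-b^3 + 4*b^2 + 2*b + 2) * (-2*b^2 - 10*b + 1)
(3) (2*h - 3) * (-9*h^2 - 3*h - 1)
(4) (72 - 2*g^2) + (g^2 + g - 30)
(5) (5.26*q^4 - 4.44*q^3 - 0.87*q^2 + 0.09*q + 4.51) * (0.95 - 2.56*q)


(1) = -18*n^5 + 21*n^4 + 57*n^3 + 54*n^2 + 27*n + 9
(2) = 2*b^5 + 2*b^4 - 45*b^3 - 20*b^2 - 18*b + 2
(3) = -18*h^3 + 21*h^2 + 7*h + 3
(4) = -g^2 + g + 42
(5) = -13.4656*q^5 + 16.3634*q^4 - 1.9908*q^3 - 1.0569*q^2 - 11.4601*q + 4.2845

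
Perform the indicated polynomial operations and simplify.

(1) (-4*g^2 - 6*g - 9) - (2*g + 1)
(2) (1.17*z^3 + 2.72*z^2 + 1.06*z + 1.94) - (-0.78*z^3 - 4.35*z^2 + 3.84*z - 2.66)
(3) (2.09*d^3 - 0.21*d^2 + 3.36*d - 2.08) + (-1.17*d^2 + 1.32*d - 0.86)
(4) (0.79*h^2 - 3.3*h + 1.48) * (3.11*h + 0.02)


(1) = -4*g^2 - 8*g - 10
(2) = 1.95*z^3 + 7.07*z^2 - 2.78*z + 4.6
(3) = 2.09*d^3 - 1.38*d^2 + 4.68*d - 2.94
(4) = 2.4569*h^3 - 10.2472*h^2 + 4.5368*h + 0.0296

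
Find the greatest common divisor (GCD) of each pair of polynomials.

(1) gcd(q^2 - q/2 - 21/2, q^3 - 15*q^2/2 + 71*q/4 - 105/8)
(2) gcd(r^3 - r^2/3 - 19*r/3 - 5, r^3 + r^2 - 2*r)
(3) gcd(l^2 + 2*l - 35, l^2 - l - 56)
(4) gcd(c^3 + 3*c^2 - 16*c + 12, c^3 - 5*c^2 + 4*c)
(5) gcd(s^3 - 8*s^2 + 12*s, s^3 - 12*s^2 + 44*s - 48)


(1) = gcd((q - 7/2)*(q + 3), (q - 7/2)*(q - 5/2)*(q - 3/2)) = q - 7/2
(2) = 1
(3) = l + 7
(4) = c - 1
(5) = s^2 - 8*s + 12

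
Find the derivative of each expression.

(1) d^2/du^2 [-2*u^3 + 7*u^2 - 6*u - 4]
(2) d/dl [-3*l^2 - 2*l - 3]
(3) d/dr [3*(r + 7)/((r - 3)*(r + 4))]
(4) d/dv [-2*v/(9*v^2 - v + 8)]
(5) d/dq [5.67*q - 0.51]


(1) = 14 - 12*u
(2) = -6*l - 2
(3) = 3*(-r^2 - 14*r - 19)/(r^4 + 2*r^3 - 23*r^2 - 24*r + 144)
(4) = 2*(9*v^2 - 8)/(81*v^4 - 18*v^3 + 145*v^2 - 16*v + 64)
(5) = 5.67000000000000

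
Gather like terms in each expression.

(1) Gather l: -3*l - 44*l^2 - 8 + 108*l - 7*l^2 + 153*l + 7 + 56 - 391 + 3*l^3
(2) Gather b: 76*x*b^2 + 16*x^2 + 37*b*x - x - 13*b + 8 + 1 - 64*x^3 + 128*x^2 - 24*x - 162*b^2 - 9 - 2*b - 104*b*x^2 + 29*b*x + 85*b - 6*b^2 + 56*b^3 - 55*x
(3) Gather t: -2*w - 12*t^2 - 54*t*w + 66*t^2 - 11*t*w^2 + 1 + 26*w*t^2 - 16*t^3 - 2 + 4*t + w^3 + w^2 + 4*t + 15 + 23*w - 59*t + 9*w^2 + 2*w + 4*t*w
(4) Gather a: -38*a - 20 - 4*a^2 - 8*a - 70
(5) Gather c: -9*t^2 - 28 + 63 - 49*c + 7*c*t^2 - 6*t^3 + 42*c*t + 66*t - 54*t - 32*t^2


(1) = 3*l^3 - 51*l^2 + 258*l - 336
(2) = 56*b^3 + b^2*(76*x - 168) + b*(-104*x^2 + 66*x + 70) - 64*x^3 + 144*x^2 - 80*x
(3) = -16*t^3 + t^2*(26*w + 54) + t*(-11*w^2 - 50*w - 51) + w^3 + 10*w^2 + 23*w + 14
(4) = -4*a^2 - 46*a - 90
(5) = c*(7*t^2 + 42*t - 49) - 6*t^3 - 41*t^2 + 12*t + 35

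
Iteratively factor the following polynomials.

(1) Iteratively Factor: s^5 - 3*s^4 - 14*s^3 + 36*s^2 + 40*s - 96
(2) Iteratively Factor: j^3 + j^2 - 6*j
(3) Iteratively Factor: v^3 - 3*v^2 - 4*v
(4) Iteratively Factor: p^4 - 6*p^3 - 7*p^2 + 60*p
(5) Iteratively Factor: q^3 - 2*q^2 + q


(1) = (s - 2)*(s^4 - s^3 - 16*s^2 + 4*s + 48) = (s - 2)^2*(s^3 + s^2 - 14*s - 24) = (s - 2)^2*(s + 3)*(s^2 - 2*s - 8) = (s - 4)*(s - 2)^2*(s + 3)*(s + 2)
(2) = (j)*(j^2 + j - 6) = j*(j + 3)*(j - 2)
(3) = (v - 4)*(v^2 + v) = (v - 4)*(v + 1)*(v)
(4) = (p)*(p^3 - 6*p^2 - 7*p + 60) = p*(p + 3)*(p^2 - 9*p + 20) = p*(p - 5)*(p + 3)*(p - 4)
(5) = (q - 1)*(q^2 - q) = (q - 1)^2*(q)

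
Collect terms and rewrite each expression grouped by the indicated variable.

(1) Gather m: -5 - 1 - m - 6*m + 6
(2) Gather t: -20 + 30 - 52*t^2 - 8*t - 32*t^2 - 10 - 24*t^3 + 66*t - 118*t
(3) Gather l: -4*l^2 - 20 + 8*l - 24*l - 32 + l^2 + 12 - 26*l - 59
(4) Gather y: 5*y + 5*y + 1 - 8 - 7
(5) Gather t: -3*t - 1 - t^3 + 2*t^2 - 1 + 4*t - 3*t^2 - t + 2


(1) = -7*m
(2) = -24*t^3 - 84*t^2 - 60*t
(3) = -3*l^2 - 42*l - 99
(4) = 10*y - 14
(5) = -t^3 - t^2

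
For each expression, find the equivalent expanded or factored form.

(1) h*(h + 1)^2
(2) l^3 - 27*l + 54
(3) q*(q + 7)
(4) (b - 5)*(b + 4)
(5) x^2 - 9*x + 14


(1) = h^3 + 2*h^2 + h
(2) = (l - 3)^2*(l + 6)
(3) = q^2 + 7*q
(4) = b^2 - b - 20
(5) = (x - 7)*(x - 2)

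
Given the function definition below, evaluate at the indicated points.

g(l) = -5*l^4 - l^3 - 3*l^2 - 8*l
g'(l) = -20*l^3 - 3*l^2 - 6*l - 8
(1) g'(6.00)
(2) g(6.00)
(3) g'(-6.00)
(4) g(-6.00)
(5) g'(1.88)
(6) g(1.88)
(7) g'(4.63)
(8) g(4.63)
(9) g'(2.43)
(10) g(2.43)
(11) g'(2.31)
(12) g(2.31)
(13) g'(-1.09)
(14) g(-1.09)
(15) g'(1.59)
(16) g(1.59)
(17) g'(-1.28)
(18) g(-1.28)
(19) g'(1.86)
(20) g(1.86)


(1) = -4472.00
(2) = -6852.00
(3) = 4240.00
(4) = -6324.00
(5) = -162.78
(6) = -94.75
(7) = -2085.15
(8) = -2498.31
(9) = -327.27
(10) = -225.84
(11) = -284.40
(12) = -189.18
(13) = 20.88
(14) = -0.61
(15) = -105.52
(16) = -56.28
(17) = 36.71
(18) = -6.00
(19) = -158.24
(20) = -91.54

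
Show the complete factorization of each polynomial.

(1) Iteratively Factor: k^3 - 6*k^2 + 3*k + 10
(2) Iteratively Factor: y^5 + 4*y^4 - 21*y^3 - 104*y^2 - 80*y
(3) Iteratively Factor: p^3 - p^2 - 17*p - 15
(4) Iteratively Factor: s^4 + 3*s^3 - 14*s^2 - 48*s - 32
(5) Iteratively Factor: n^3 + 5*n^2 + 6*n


(1) = (k + 1)*(k^2 - 7*k + 10) = (k - 5)*(k + 1)*(k - 2)
(2) = (y + 4)*(y^4 - 21*y^2 - 20*y) = (y + 4)^2*(y^3 - 4*y^2 - 5*y) = (y - 5)*(y + 4)^2*(y^2 + y) = (y - 5)*(y + 1)*(y + 4)^2*(y)
(3) = (p - 5)*(p^2 + 4*p + 3) = (p - 5)*(p + 3)*(p + 1)
(4) = (s + 2)*(s^3 + s^2 - 16*s - 16) = (s - 4)*(s + 2)*(s^2 + 5*s + 4) = (s - 4)*(s + 2)*(s + 4)*(s + 1)
(5) = (n + 3)*(n^2 + 2*n) = (n + 2)*(n + 3)*(n)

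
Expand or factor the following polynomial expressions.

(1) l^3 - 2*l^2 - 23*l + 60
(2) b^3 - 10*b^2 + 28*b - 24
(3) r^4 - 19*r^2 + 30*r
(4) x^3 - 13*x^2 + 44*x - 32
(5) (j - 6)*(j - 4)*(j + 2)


(1) = (l - 4)*(l - 3)*(l + 5)
(2) = (b - 6)*(b - 2)^2
(3) = r*(r - 3)*(r - 2)*(r + 5)
(4) = (x - 8)*(x - 4)*(x - 1)
(5) = j^3 - 8*j^2 + 4*j + 48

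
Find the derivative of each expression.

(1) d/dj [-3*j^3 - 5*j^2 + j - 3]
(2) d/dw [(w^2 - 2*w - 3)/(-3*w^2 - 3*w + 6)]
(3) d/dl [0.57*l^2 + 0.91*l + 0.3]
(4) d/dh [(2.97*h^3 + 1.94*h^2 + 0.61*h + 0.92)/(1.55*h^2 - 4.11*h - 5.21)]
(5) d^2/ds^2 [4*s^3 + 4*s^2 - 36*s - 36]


(1) = -9*j^2 - 10*j + 1
(2) = (-3*w^2 - 2*w - 7)/(3*(w^4 + 2*w^3 - 3*w^2 - 4*w + 4))
(3) = 1.14*l + 0.91
(4) = (4.6035*h^4 - 24.4134*h^3 - 55.34*h^2 - 23.0668*h + 0.6031)/(2.4025*h^4 - 12.741*h^3 + 0.7411*h^2 + 42.8262*h + 27.1441)
(5) = 24*s + 8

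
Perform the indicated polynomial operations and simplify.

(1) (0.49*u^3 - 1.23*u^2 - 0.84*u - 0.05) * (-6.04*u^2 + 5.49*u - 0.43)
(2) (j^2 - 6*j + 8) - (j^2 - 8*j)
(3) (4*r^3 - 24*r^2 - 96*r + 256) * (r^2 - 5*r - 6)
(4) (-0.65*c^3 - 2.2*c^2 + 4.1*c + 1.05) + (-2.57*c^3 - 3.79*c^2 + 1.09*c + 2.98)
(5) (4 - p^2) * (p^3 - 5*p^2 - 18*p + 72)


(1) = -2.9596*u^5 + 10.1193*u^4 - 1.8898*u^3 - 3.7807*u^2 + 0.0867*u + 0.0215
(2) = 2*j + 8
(3) = 4*r^5 - 44*r^4 + 880*r^2 - 704*r - 1536
(4) = -3.22*c^3 - 5.99*c^2 + 5.19*c + 4.03
(5) = -p^5 + 5*p^4 + 22*p^3 - 92*p^2 - 72*p + 288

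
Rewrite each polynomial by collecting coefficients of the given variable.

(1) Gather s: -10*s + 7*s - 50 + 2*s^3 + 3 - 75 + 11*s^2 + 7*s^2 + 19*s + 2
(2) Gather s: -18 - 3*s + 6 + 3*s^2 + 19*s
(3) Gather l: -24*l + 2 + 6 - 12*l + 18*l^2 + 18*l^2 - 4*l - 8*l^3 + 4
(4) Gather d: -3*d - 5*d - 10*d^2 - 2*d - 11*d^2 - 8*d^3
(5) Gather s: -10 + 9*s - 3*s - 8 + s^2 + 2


(1) = 2*s^3 + 18*s^2 + 16*s - 120
(2) = 3*s^2 + 16*s - 12
(3) = -8*l^3 + 36*l^2 - 40*l + 12
(4) = -8*d^3 - 21*d^2 - 10*d
(5) = s^2 + 6*s - 16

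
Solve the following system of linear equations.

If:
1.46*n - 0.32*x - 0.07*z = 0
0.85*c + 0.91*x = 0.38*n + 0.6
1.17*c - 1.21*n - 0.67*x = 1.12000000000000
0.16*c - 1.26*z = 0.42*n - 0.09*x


Then:
c = 0.85
n = -0.03
x = -0.14
z = 0.11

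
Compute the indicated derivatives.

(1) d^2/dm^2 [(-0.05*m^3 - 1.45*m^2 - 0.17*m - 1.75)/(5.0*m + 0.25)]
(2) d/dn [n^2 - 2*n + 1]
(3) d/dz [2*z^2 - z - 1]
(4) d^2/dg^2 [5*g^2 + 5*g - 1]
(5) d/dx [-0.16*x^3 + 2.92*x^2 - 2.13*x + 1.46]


(1) = (-2.5*m^3 - 0.375*m^2 - 0.01875*m - 87.25625)/(125.0*m^3 + 18.75*m^2 + 0.9375*m + 0.015625)
(2) = 2*n - 2
(3) = 4*z - 1
(4) = 10
(5) = -0.48*x^2 + 5.84*x - 2.13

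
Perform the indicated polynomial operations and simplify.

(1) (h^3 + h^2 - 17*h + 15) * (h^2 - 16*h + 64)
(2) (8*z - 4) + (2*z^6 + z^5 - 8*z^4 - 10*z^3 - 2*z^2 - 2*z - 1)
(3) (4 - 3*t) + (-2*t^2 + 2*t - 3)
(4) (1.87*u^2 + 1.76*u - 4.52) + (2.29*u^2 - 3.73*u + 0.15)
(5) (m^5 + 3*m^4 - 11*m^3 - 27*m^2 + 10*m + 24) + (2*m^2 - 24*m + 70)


(1) = h^5 - 15*h^4 + 31*h^3 + 351*h^2 - 1328*h + 960
(2) = 2*z^6 + z^5 - 8*z^4 - 10*z^3 - 2*z^2 + 6*z - 5
(3) = -2*t^2 - t + 1
(4) = 4.16*u^2 - 1.97*u - 4.37
(5) = m^5 + 3*m^4 - 11*m^3 - 25*m^2 - 14*m + 94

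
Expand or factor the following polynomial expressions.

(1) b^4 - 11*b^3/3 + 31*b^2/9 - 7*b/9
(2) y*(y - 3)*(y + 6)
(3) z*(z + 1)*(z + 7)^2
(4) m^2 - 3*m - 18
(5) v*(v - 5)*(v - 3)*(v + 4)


(1) = b*(b - 7/3)*(b - 1)*(b - 1/3)
(2) = y^3 + 3*y^2 - 18*y
(3) = z^4 + 15*z^3 + 63*z^2 + 49*z
(4) = (m - 6)*(m + 3)
(5) = v^4 - 4*v^3 - 17*v^2 + 60*v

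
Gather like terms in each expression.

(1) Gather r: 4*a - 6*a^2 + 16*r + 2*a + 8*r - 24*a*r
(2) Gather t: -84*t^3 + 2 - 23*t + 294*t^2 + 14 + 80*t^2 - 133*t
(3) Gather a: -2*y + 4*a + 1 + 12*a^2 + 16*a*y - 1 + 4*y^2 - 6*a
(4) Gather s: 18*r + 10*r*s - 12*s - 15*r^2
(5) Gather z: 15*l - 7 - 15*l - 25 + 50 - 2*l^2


(1) = -6*a^2 + 6*a + r*(24 - 24*a)
(2) = -84*t^3 + 374*t^2 - 156*t + 16
(3) = 12*a^2 + a*(16*y - 2) + 4*y^2 - 2*y
(4) = -15*r^2 + 18*r + s*(10*r - 12)
(5) = 18 - 2*l^2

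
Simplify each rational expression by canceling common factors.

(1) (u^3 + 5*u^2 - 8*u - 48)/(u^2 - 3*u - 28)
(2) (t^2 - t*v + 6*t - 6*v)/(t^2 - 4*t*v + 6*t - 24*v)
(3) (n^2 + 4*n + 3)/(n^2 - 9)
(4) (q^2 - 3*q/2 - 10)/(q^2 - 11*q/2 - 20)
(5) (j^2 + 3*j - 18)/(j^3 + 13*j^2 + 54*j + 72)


(1) = (u^2 + u - 12)/(u - 7)
(2) = (t - v)/(t - 4*v)
(3) = (n + 1)/(n - 3)
(4) = (q - 4)/(q - 8)
(5) = (j - 3)/(j^2 + 7*j + 12)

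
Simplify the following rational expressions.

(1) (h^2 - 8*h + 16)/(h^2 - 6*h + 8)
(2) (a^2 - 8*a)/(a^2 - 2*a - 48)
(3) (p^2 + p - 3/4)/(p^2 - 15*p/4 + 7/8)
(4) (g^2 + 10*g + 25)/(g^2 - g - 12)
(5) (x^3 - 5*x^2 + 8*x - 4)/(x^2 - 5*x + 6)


(1) = (h - 4)/(h - 2)
(2) = a/(a + 6)
(3) = (8*p^2 + 8*p - 6)/(8*p^2 - 30*p + 7)
(4) = (g^2 + 10*g + 25)/(g^2 - g - 12)
(5) = (x^2 - 3*x + 2)/(x - 3)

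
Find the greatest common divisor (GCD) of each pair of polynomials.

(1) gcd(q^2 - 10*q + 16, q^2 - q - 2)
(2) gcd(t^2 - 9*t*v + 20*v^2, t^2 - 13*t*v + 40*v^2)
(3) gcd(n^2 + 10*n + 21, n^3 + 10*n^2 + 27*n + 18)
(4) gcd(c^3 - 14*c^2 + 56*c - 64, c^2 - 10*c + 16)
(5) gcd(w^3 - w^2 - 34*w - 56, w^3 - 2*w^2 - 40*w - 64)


(1) = q - 2
(2) = gcd((t - 5*v)*(t - 4*v), (t - 8*v)*(t - 5*v)) = t - 5*v
(3) = n + 3
(4) = gcd((c - 8)*(c - 4)*(c - 2), (c - 8)*(c - 2)) = c^2 - 10*c + 16
(5) = w^2 + 6*w + 8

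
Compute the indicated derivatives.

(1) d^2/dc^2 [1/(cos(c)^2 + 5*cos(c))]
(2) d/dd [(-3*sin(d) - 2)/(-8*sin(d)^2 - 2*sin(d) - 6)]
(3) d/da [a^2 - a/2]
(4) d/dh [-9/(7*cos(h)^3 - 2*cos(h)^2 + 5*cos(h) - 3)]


(1) = (-(1 - cos(2*c))^2 + 75*cos(c)/4 - 27*cos(2*c)/2 - 15*cos(3*c)/4 + 81/2)/((cos(c) + 5)^3*cos(c)^3)
(2) = (-12*sin(d)^2 - 16*sin(d) + 7)*cos(d)/(2*(4*sin(d)^2 + sin(d) + 3)^2)
(3) = 2*a - 1/2
(4) = 9*(-21*cos(h)^2 + 4*cos(h) - 5)*sin(h)/(7*cos(h)^3 - 2*cos(h)^2 + 5*cos(h) - 3)^2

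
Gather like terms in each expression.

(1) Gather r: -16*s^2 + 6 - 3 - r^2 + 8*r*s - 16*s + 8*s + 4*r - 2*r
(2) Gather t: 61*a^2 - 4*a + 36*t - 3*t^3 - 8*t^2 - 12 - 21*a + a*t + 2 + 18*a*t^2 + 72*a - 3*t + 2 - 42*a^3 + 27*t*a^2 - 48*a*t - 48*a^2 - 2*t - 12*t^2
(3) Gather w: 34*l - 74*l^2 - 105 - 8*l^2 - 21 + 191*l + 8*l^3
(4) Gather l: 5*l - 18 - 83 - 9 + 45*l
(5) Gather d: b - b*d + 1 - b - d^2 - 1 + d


(1) = -r^2 + r*(8*s + 2) - 16*s^2 - 8*s + 3
(2) = -42*a^3 + 13*a^2 + 47*a - 3*t^3 + t^2*(18*a - 20) + t*(27*a^2 - 47*a + 31) - 8
(3) = 8*l^3 - 82*l^2 + 225*l - 126
(4) = 50*l - 110
(5) = -d^2 + d*(1 - b)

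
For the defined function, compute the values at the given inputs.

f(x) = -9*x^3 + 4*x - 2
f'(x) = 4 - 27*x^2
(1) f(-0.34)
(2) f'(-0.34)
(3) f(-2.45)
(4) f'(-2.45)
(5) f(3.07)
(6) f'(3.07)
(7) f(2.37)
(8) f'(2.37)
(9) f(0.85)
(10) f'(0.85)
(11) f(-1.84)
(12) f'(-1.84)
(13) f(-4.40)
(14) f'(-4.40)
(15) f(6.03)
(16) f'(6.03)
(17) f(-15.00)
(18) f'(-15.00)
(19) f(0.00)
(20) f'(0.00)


(1) = -3.01
(2) = 0.88
(3) = 120.56
(4) = -158.07
(5) = -250.13
(6) = -250.47
(7) = -112.33
(8) = -147.66
(9) = -4.13
(10) = -15.51
(11) = 46.71
(12) = -87.41
(13) = 747.06
(14) = -518.72
(15) = -1951.19
(16) = -977.74
(17) = 30313.00
(18) = -6071.00
(19) = -2.00
(20) = 4.00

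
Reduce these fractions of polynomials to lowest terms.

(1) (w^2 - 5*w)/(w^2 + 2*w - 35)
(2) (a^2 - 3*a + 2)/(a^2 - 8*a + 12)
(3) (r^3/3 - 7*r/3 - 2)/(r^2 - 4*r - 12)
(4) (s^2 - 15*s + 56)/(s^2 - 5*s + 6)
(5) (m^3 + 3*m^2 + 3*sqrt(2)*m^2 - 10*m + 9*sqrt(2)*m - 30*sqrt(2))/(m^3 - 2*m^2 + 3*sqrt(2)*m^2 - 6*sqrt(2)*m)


(1) = w/(w + 7)
(2) = (a - 1)/(a - 6)
(3) = (r^2 - 2*r - 3)/(3*r - 18)
(4) = (s^2 - 15*s + 56)/(s^2 - 5*s + 6)
(5) = (m + 5)/m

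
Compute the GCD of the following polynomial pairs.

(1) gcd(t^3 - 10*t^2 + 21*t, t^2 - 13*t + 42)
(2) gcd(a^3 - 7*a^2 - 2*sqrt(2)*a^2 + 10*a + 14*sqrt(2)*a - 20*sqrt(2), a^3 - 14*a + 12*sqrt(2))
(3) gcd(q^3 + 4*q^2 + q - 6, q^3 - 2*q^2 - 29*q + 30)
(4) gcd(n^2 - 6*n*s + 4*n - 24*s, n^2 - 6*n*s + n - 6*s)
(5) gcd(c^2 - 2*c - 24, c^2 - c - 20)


(1) = gcd(t*(t - 7)*(t - 3), (t - 7)*(t - 6)) = t - 7
(2) = gcd((a - 5)*(a - 2)*(a - 2*sqrt(2)), (a - 2*sqrt(2))*(a - sqrt(2))*(a + 3*sqrt(2))) = a - 2*sqrt(2)
(3) = gcd((q - 1)*(q + 2)*(q + 3), (q - 6)*(q - 1)*(q + 5)) = q - 1
(4) = gcd((n + 4)*(n - 6*s), (n + 1)*(n - 6*s)) = -n + 6*s
(5) = gcd((c - 6)*(c + 4), (c - 5)*(c + 4)) = c + 4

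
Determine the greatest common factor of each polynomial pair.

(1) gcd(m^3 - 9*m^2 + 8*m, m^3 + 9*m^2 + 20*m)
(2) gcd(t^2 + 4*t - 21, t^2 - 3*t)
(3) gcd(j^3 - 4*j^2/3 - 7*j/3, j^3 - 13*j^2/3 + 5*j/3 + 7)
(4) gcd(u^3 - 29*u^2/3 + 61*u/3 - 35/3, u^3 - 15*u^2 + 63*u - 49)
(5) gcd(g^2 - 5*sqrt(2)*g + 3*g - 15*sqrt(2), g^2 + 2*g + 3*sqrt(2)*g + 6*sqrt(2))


(1) = gcd(m*(m - 8)*(m - 1), m*(m + 4)*(m + 5)) = m
(2) = t - 3
(3) = gcd(j*(j - 7/3)*(j + 1), (j - 3)*(j - 7/3)*(j + 1)) = j^2 - 4*j/3 - 7/3
(4) = u^2 - 8*u + 7
(5) = gcd((g + 3)*(g - 5*sqrt(2)), (g + 2)*(g + 3*sqrt(2))) = 1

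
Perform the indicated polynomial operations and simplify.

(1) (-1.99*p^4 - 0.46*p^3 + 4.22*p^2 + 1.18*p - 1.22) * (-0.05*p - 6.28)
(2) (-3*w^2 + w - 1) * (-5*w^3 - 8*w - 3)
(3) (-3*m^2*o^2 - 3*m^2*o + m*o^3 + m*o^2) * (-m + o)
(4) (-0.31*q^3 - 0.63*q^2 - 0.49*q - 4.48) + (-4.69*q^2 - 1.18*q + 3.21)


(1) = 0.0995*p^5 + 12.5202*p^4 + 2.6778*p^3 - 26.5606*p^2 - 7.3494*p + 7.6616
(2) = 15*w^5 - 5*w^4 + 29*w^3 + w^2 + 5*w + 3
(3) = 3*m^3*o^2 + 3*m^3*o - 4*m^2*o^3 - 4*m^2*o^2 + m*o^4 + m*o^3
(4) = -0.31*q^3 - 5.32*q^2 - 1.67*q - 1.27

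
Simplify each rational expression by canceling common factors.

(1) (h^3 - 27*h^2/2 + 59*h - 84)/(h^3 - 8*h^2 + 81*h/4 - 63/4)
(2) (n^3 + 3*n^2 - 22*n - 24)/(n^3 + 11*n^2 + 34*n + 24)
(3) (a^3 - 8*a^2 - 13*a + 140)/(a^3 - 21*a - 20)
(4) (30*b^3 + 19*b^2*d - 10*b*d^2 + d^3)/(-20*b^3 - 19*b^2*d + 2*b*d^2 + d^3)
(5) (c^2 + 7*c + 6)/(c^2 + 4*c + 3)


(1) = (2*h^2 - 20*h + 48)/(2*h^2 - 9*h + 9)
(2) = (n - 4)/(n + 4)
(3) = (a - 7)/(a + 1)
(4) = (-30*b^2 + 11*b*d - d^2)/(20*b^2 - b*d - d^2)
(5) = (c + 6)/(c + 3)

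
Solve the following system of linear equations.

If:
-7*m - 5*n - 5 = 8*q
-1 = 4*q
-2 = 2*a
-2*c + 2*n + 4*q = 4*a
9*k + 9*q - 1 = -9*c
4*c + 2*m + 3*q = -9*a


Then:
a = -1
c = 79/24
k = -211/72
m = -41/24
n = 43/24
q = -1/4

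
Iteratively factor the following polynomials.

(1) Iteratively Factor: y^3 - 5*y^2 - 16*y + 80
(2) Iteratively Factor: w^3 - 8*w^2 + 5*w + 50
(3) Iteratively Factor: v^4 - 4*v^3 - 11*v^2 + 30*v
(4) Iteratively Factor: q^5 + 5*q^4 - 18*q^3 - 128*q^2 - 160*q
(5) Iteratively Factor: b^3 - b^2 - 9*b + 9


(1) = (y - 4)*(y^2 - y - 20) = (y - 5)*(y - 4)*(y + 4)
(2) = (w - 5)*(w^2 - 3*w - 10) = (w - 5)^2*(w + 2)
(3) = (v + 3)*(v^3 - 7*v^2 + 10*v) = (v - 5)*(v + 3)*(v^2 - 2*v) = v*(v - 5)*(v + 3)*(v - 2)
(4) = (q + 4)*(q^4 + q^3 - 22*q^2 - 40*q) = (q + 2)*(q + 4)*(q^3 - q^2 - 20*q) = (q + 2)*(q + 4)^2*(q^2 - 5*q) = q*(q + 2)*(q + 4)^2*(q - 5)
(5) = (b + 3)*(b^2 - 4*b + 3) = (b - 3)*(b + 3)*(b - 1)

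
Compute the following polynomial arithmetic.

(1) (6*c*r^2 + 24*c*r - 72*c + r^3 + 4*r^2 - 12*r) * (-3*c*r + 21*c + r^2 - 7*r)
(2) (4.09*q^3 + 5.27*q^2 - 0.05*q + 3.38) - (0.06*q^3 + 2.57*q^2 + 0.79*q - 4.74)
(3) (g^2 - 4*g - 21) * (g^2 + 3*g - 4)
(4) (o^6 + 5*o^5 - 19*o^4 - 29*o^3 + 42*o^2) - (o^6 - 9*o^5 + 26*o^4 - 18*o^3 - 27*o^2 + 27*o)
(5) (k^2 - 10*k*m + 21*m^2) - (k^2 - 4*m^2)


(1) = -18*c^2*r^3 + 54*c^2*r^2 + 720*c^2*r - 1512*c^2 + 3*c*r^4 - 9*c*r^3 - 120*c*r^2 + 252*c*r + r^5 - 3*r^4 - 40*r^3 + 84*r^2
(2) = 4.03*q^3 + 2.7*q^2 - 0.84*q + 8.12
(3) = g^4 - g^3 - 37*g^2 - 47*g + 84
(4) = 14*o^5 - 45*o^4 - 11*o^3 + 69*o^2 - 27*o
(5) = -10*k*m + 25*m^2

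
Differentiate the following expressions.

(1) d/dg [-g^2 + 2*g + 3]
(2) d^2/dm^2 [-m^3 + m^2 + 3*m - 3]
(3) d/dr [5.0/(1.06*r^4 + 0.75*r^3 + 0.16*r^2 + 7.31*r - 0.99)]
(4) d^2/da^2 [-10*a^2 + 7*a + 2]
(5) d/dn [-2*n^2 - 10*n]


(1) = 2 - 2*g
(2) = 2 - 6*m
(3) = (-21.2*r^3 - 11.25*r^2 - 1.6*r - 36.55)/(1.06*r^4 + 0.75*r^3 + 0.16*r^2 + 7.31*r - 0.99)^2
(4) = -20
(5) = -4*n - 10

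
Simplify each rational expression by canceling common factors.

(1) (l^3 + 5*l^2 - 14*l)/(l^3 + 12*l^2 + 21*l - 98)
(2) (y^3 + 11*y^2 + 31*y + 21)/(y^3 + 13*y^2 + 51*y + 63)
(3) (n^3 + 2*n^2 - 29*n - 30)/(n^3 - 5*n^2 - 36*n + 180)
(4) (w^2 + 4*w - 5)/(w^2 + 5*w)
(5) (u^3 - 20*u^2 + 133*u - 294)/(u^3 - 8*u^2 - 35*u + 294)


(1) = l/(l + 7)
(2) = (y + 1)/(y + 3)
(3) = (n + 1)/(n - 6)
(4) = (w - 1)/w
(5) = (u - 6)/(u + 6)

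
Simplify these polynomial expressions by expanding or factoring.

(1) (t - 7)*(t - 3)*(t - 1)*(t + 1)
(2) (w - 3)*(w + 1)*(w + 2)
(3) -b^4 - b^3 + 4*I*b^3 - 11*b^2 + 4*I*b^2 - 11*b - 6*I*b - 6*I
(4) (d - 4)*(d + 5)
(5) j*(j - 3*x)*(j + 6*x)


(1) = t^4 - 10*t^3 + 20*t^2 + 10*t - 21
(2) = w^3 - 7*w - 6
(3) = (b - 6*I)*(b + I)*(-I*b + 1)*(-I*b - I)
(4) = d^2 + d - 20
(5) = j^3 + 3*j^2*x - 18*j*x^2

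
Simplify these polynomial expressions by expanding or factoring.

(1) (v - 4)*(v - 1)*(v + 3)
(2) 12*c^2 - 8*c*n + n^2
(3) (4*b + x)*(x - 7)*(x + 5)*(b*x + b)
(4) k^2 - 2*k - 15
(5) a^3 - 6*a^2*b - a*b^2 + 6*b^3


(1) = v^3 - 2*v^2 - 11*v + 12
(2) = (-6*c + n)*(-2*c + n)
(3) = 4*b^2*x^3 - 4*b^2*x^2 - 148*b^2*x - 140*b^2 + b*x^4 - b*x^3 - 37*b*x^2 - 35*b*x
(4) = (k - 5)*(k + 3)
(5) = (a - 6*b)*(a - b)*(a + b)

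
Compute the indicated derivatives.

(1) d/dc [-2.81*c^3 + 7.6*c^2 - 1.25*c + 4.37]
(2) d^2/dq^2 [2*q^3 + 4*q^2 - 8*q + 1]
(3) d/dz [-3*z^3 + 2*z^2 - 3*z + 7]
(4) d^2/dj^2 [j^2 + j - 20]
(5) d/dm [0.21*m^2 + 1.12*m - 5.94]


(1) = -8.43*c^2 + 15.2*c - 1.25
(2) = 12*q + 8
(3) = -9*z^2 + 4*z - 3
(4) = 2
(5) = 0.42*m + 1.12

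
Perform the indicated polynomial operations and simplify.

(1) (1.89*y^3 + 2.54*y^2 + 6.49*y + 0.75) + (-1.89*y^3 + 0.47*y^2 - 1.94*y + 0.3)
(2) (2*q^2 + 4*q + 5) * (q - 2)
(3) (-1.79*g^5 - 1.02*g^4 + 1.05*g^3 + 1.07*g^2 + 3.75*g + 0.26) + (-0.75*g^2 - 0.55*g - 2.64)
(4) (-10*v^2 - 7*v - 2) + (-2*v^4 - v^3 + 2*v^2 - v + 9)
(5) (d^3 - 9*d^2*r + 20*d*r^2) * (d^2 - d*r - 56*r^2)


(1) = 3.01*y^2 + 4.55*y + 1.05
(2) = 2*q^3 - 3*q - 10
(3) = -1.79*g^5 - 1.02*g^4 + 1.05*g^3 + 0.32*g^2 + 3.2*g - 2.38
(4) = -2*v^4 - v^3 - 8*v^2 - 8*v + 7
(5) = d^5 - 10*d^4*r - 27*d^3*r^2 + 484*d^2*r^3 - 1120*d*r^4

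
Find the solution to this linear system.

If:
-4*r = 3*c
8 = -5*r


Then:
c = 32/15
r = -8/5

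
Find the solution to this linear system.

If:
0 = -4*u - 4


Then:
u = -1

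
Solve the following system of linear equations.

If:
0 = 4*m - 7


Then:
m = 7/4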